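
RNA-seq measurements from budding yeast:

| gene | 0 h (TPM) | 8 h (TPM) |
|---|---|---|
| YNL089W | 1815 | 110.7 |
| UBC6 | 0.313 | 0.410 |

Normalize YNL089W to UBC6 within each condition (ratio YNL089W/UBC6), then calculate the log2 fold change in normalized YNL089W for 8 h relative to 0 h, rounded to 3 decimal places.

-4.425

YNL089W/UBC6 (0 h) = 1815 / 0.313 = 5798.7
YNL089W/UBC6 (8 h) = 110.7 / 0.410 = 270
Fold change = 270 / 5798.7 = 0.0466
log2(0.0466) = -4.4247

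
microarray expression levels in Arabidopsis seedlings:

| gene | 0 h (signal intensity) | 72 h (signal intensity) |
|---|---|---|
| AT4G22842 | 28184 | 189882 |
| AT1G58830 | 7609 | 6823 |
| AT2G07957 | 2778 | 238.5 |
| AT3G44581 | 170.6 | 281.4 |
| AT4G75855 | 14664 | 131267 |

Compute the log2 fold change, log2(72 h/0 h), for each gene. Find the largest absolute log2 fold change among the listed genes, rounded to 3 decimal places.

3.542

log2(189882/28184) = 2.752  (AT4G22842)
log2(6823/7609) = -0.157  (AT1G58830)
log2(238.5/2778) = -3.542  (AT2G07957)
log2(281.4/170.6) = 0.722  (AT3G44581)
log2(131267/14664) = 3.162  (AT4G75855)
The largest magnitude belongs to AT2G07957.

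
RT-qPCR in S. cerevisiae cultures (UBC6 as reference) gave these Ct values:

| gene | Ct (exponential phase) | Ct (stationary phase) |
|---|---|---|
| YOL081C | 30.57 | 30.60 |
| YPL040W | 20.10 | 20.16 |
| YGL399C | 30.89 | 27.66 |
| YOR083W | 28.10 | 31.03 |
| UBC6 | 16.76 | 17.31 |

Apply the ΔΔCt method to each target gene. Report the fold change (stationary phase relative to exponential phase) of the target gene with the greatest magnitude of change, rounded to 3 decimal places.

YOL081C: ΔΔCt = (30.60−17.31) − (30.57−16.76) = 13.29 − 13.81 = -0.52; fold change = 2^0.52 = 1.434
YPL040W: ΔΔCt = (20.16−17.31) − (20.10−16.76) = 2.85 − 3.34 = -0.49; fold change = 2^0.49 = 1.404
YGL399C: ΔΔCt = (27.66−17.31) − (30.89−16.76) = 10.35 − 14.13 = -3.78; fold change = 2^3.78 = 13.737
YOR083W: ΔΔCt = (31.03−17.31) − (28.10−16.76) = 13.72 − 11.34 = 2.38; fold change = 2^-2.38 = 0.192
YGL399C has the largest |ΔΔCt| = 3.78.

13.737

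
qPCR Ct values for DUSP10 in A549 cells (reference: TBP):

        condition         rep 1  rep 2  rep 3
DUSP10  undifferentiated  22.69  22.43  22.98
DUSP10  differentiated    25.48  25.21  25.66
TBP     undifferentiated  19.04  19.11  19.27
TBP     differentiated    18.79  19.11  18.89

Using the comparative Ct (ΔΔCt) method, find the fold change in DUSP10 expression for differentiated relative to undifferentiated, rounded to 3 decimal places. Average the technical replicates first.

Mean Ct: DUSP10 undifferentiated 22.700; DUSP10 differentiated 25.450; TBP undifferentiated 19.140; TBP differentiated 18.930
ΔCt(undifferentiated) = 22.700 − 19.140 = 3.560
ΔCt(differentiated) = 25.450 − 18.930 = 6.520
ΔΔCt = 6.520 − 3.560 = 2.960
Fold change = 2^(−2.960) = 0.1285

0.129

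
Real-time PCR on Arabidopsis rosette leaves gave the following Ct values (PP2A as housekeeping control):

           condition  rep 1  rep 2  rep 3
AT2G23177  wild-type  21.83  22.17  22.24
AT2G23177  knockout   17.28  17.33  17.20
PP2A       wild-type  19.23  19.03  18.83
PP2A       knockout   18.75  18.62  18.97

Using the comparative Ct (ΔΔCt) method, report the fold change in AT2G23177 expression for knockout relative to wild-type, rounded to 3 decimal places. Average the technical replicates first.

23.588

Mean Ct: AT2G23177 wild-type 22.080; AT2G23177 knockout 17.270; PP2A wild-type 19.030; PP2A knockout 18.780
ΔCt(wild-type) = 22.080 − 19.030 = 3.050
ΔCt(knockout) = 17.270 − 18.780 = -1.510
ΔΔCt = -1.510 − 3.050 = -4.560
Fold change = 2^(−(-4.560)) = 2^4.560 = 23.5883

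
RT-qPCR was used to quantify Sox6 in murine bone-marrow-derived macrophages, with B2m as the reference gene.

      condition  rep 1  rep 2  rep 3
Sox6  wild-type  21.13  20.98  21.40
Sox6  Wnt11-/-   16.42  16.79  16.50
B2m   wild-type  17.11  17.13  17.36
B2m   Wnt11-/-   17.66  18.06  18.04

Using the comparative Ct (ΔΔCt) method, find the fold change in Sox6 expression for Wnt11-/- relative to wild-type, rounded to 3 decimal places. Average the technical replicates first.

39.947

Mean Ct: Sox6 wild-type 21.170; Sox6 Wnt11-/- 16.570; B2m wild-type 17.200; B2m Wnt11-/- 17.920
ΔCt(wild-type) = 21.170 − 17.200 = 3.970
ΔCt(Wnt11-/-) = 16.570 − 17.920 = -1.350
ΔΔCt = -1.350 − 3.970 = -5.320
Fold change = 2^(−(-5.320)) = 2^5.320 = 39.9466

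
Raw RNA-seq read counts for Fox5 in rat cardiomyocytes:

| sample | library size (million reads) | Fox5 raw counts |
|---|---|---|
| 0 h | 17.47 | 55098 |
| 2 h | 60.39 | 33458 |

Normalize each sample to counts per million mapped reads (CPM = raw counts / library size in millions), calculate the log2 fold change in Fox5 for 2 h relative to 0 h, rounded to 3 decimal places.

-2.509

CPM(0 h) = 55098 / 17.47 = 3153.8638
CPM(2 h) = 33458 / 60.39 = 554.0321
Fold change = 554.0321 / 3153.8638 = 0.17567
log2(0.17567) = -2.5091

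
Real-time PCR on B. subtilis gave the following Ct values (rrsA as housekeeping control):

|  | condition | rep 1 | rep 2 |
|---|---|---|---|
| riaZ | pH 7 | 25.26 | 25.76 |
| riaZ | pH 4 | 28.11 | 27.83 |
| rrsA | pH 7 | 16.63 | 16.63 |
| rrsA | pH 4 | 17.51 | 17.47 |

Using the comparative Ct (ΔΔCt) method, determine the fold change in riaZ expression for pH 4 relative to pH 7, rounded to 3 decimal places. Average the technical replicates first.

0.330

Mean Ct: riaZ pH 7 25.510; riaZ pH 4 27.970; rrsA pH 7 16.630; rrsA pH 4 17.490
ΔCt(pH 7) = 25.510 − 16.630 = 8.880
ΔCt(pH 4) = 27.970 − 17.490 = 10.480
ΔΔCt = 10.480 − 8.880 = 1.600
Fold change = 2^(−1.600) = 0.3299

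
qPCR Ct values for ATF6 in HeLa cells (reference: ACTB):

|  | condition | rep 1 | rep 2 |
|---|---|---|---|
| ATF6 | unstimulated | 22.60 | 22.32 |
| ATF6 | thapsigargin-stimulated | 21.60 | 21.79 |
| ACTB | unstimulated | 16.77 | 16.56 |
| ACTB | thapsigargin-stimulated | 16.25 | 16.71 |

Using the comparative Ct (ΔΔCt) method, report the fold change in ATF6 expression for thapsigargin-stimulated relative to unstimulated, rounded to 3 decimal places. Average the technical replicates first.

Mean Ct: ATF6 unstimulated 22.460; ATF6 thapsigargin-stimulated 21.695; ACTB unstimulated 16.665; ACTB thapsigargin-stimulated 16.480
ΔCt(unstimulated) = 22.460 − 16.665 = 5.795
ΔCt(thapsigargin-stimulated) = 21.695 − 16.480 = 5.215
ΔΔCt = 5.215 − 5.795 = -0.580
Fold change = 2^(−(-0.580)) = 2^0.580 = 1.4948

1.495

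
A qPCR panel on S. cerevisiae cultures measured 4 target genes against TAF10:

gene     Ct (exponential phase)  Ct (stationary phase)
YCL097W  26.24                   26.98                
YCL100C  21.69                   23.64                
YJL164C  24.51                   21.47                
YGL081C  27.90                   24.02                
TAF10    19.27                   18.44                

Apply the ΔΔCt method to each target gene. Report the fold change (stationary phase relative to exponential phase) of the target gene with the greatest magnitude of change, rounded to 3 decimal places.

YCL097W: ΔΔCt = (26.98−18.44) − (26.24−19.27) = 8.54 − 6.97 = 1.57; fold change = 2^-1.57 = 0.337
YCL100C: ΔΔCt = (23.64−18.44) − (21.69−19.27) = 5.20 − 2.42 = 2.78; fold change = 2^-2.78 = 0.146
YJL164C: ΔΔCt = (21.47−18.44) − (24.51−19.27) = 3.03 − 5.24 = -2.21; fold change = 2^2.21 = 4.627
YGL081C: ΔΔCt = (24.02−18.44) − (27.90−19.27) = 5.58 − 8.63 = -3.05; fold change = 2^3.05 = 8.282
YGL081C has the largest |ΔΔCt| = 3.05.

8.282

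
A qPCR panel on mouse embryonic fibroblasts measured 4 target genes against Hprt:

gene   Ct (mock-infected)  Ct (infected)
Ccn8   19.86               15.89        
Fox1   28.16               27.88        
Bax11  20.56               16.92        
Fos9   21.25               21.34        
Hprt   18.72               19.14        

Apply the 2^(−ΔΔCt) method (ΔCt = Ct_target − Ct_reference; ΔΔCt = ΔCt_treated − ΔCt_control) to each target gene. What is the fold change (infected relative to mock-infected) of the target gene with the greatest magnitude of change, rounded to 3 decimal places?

20.966

Ccn8: ΔΔCt = (15.89−19.14) − (19.86−18.72) = -3.25 − 1.14 = -4.39; fold change = 2^4.39 = 20.966
Fox1: ΔΔCt = (27.88−19.14) − (28.16−18.72) = 8.74 − 9.44 = -0.70; fold change = 2^0.70 = 1.625
Bax11: ΔΔCt = (16.92−19.14) − (20.56−18.72) = -2.22 − 1.84 = -4.06; fold change = 2^4.06 = 16.679
Fos9: ΔΔCt = (21.34−19.14) − (21.25−18.72) = 2.20 − 2.53 = -0.33; fold change = 2^0.33 = 1.257
Ccn8 has the largest |ΔΔCt| = 4.39.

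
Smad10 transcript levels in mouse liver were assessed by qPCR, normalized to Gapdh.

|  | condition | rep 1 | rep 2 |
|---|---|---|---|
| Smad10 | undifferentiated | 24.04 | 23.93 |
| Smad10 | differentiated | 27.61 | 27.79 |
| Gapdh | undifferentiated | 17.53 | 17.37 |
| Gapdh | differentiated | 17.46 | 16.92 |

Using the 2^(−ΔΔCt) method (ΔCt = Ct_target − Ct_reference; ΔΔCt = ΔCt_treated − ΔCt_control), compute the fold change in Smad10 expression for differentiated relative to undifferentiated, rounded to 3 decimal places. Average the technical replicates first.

Mean Ct: Smad10 undifferentiated 23.985; Smad10 differentiated 27.700; Gapdh undifferentiated 17.450; Gapdh differentiated 17.190
ΔCt(undifferentiated) = 23.985 − 17.450 = 6.535
ΔCt(differentiated) = 27.700 − 17.190 = 10.510
ΔΔCt = 10.510 − 6.535 = 3.975
Fold change = 2^(−3.975) = 0.0636

0.064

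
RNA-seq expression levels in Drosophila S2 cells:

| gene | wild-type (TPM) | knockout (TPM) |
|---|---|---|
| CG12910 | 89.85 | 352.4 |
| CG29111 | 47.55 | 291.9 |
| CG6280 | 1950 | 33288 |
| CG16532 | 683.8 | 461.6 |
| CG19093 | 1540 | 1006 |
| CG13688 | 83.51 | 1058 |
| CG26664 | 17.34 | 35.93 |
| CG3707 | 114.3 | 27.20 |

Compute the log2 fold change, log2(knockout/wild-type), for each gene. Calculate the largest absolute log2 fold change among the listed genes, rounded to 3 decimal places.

log2(352.4/89.85) = 1.972  (CG12910)
log2(291.9/47.55) = 2.618  (CG29111)
log2(33288/1950) = 4.093  (CG6280)
log2(461.6/683.8) = -0.567  (CG16532)
log2(1006/1540) = -0.614  (CG19093)
log2(1058/83.51) = 3.663  (CG13688)
log2(35.93/17.34) = 1.051  (CG26664)
log2(27.20/114.3) = -2.071  (CG3707)
The largest magnitude belongs to CG6280.

4.093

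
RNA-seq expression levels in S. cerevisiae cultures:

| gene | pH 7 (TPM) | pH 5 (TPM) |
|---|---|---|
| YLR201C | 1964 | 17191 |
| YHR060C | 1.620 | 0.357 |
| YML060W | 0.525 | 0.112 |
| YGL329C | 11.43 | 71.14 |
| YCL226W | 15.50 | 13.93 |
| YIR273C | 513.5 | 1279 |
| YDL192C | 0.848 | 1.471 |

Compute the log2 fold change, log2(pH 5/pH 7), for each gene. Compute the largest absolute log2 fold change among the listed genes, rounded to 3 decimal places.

3.130

log2(17191/1964) = 3.130  (YLR201C)
log2(0.357/1.620) = -2.182  (YHR060C)
log2(0.112/0.525) = -2.229  (YML060W)
log2(71.14/11.43) = 2.638  (YGL329C)
log2(13.93/15.50) = -0.154  (YCL226W)
log2(1279/513.5) = 1.317  (YIR273C)
log2(1.471/0.848) = 0.795  (YDL192C)
The largest magnitude belongs to YLR201C.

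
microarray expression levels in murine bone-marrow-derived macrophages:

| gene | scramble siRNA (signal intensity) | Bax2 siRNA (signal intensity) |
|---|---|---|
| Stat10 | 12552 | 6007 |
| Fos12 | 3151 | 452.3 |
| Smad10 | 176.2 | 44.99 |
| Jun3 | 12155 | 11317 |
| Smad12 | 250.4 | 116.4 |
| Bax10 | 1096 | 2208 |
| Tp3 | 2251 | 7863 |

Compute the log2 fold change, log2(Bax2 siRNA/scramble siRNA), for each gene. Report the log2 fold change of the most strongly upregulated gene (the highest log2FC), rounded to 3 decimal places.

log2(6007/12552) = -1.063  (Stat10)
log2(452.3/3151) = -2.800  (Fos12)
log2(44.99/176.2) = -1.970  (Smad10)
log2(11317/12155) = -0.103  (Jun3)
log2(116.4/250.4) = -1.105  (Smad12)
log2(2208/1096) = 1.010  (Bax10)
log2(7863/2251) = 1.805  (Tp3)
Tp3 is most strongly upregulated.

1.805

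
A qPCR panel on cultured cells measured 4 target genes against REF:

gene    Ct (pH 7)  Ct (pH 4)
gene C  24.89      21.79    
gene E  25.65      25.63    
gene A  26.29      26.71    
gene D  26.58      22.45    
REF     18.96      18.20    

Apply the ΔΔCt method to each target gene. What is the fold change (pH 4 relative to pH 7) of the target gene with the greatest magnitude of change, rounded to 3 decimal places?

gene C: ΔΔCt = (21.79−18.20) − (24.89−18.96) = 3.59 − 5.93 = -2.34; fold change = 2^2.34 = 5.063
gene E: ΔΔCt = (25.63−18.20) − (25.65−18.96) = 7.43 − 6.69 = 0.74; fold change = 2^-0.74 = 0.599
gene A: ΔΔCt = (26.71−18.20) − (26.29−18.96) = 8.51 − 7.33 = 1.18; fold change = 2^-1.18 = 0.441
gene D: ΔΔCt = (22.45−18.20) − (26.58−18.96) = 4.25 − 7.62 = -3.37; fold change = 2^3.37 = 10.339
gene D has the largest |ΔΔCt| = 3.37.

10.339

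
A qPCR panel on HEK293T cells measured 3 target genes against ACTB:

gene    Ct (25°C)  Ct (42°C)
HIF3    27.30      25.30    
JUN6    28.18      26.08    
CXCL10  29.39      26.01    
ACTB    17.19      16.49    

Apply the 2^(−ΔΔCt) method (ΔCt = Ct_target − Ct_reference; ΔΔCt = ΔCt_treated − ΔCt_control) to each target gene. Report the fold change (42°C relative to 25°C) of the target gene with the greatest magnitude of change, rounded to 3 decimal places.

6.409

HIF3: ΔΔCt = (25.30−16.49) − (27.30−17.19) = 8.81 − 10.11 = -1.30; fold change = 2^1.30 = 2.462
JUN6: ΔΔCt = (26.08−16.49) − (28.18−17.19) = 9.59 − 10.99 = -1.40; fold change = 2^1.40 = 2.639
CXCL10: ΔΔCt = (26.01−16.49) − (29.39−17.19) = 9.52 − 12.20 = -2.68; fold change = 2^2.68 = 6.409
CXCL10 has the largest |ΔΔCt| = 2.68.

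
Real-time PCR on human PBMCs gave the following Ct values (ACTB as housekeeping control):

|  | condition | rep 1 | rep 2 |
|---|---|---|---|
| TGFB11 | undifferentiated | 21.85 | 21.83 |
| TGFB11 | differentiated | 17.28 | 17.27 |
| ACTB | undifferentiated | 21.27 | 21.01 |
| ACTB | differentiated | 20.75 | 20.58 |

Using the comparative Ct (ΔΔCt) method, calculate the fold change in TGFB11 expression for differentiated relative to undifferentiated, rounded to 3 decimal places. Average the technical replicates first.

Mean Ct: TGFB11 undifferentiated 21.840; TGFB11 differentiated 17.275; ACTB undifferentiated 21.140; ACTB differentiated 20.665
ΔCt(undifferentiated) = 21.840 − 21.140 = 0.700
ΔCt(differentiated) = 17.275 − 20.665 = -3.390
ΔΔCt = -3.390 − 0.700 = -4.090
Fold change = 2^(−(-4.090)) = 2^4.090 = 17.0299

17.030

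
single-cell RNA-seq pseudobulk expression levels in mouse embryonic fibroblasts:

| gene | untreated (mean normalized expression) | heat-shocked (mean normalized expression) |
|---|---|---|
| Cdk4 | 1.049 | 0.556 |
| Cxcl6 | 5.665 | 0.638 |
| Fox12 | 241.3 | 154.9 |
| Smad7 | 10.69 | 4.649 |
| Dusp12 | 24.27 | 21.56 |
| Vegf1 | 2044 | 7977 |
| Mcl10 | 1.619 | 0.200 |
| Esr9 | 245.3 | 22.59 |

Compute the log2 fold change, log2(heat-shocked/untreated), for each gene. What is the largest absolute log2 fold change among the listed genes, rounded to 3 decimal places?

log2(0.556/1.049) = -0.916  (Cdk4)
log2(0.638/5.665) = -3.150  (Cxcl6)
log2(154.9/241.3) = -0.639  (Fox12)
log2(4.649/10.69) = -1.201  (Smad7)
log2(21.56/24.27) = -0.171  (Dusp12)
log2(7977/2044) = 1.964  (Vegf1)
log2(0.200/1.619) = -3.017  (Mcl10)
log2(22.59/245.3) = -3.441  (Esr9)
The largest magnitude belongs to Esr9.

3.441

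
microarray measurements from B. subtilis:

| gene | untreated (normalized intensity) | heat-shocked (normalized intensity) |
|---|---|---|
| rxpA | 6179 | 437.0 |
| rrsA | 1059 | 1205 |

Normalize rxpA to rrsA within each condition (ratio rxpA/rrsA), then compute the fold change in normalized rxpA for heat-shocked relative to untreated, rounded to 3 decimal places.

rxpA/rrsA (untreated) = 6179 / 1059 = 5.8347
rxpA/rrsA (heat-shocked) = 437.0 / 1205 = 0.36266
Fold change = 0.36266 / 5.8347 = 0.0622

0.062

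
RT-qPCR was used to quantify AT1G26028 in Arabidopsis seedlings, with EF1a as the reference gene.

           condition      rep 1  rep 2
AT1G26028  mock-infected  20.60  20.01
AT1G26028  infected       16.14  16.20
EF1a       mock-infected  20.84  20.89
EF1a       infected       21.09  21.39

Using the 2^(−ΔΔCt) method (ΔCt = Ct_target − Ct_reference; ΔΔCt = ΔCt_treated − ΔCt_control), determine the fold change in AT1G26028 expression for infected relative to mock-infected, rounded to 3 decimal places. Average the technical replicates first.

Mean Ct: AT1G26028 mock-infected 20.305; AT1G26028 infected 16.170; EF1a mock-infected 20.865; EF1a infected 21.240
ΔCt(mock-infected) = 20.305 − 20.865 = -0.560
ΔCt(infected) = 16.170 − 21.240 = -5.070
ΔΔCt = -5.070 − (-0.560) = -4.510
Fold change = 2^(−(-4.510)) = 2^4.510 = 22.7848

22.785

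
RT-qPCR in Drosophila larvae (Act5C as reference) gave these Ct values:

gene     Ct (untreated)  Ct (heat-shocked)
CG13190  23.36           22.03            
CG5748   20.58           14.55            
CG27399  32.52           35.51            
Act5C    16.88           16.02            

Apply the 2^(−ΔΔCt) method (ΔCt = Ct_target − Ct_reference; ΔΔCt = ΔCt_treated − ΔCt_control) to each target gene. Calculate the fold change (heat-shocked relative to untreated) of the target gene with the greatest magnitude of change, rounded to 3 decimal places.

CG13190: ΔΔCt = (22.03−16.02) − (23.36−16.88) = 6.01 − 6.48 = -0.47; fold change = 2^0.47 = 1.385
CG5748: ΔΔCt = (14.55−16.02) − (20.58−16.88) = -1.47 − 3.70 = -5.17; fold change = 2^5.17 = 36.002
CG27399: ΔΔCt = (35.51−16.02) − (32.52−16.88) = 19.49 − 15.64 = 3.85; fold change = 2^-3.85 = 0.069
CG5748 has the largest |ΔΔCt| = 5.17.

36.002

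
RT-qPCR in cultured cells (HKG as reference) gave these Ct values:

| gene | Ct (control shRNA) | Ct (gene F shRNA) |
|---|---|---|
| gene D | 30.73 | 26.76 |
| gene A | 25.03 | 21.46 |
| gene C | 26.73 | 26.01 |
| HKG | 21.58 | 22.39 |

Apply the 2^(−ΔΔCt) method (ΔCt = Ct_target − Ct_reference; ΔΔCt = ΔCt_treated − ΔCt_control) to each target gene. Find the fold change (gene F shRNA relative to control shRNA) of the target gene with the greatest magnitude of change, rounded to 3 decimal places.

27.474

gene D: ΔΔCt = (26.76−22.39) − (30.73−21.58) = 4.37 − 9.15 = -4.78; fold change = 2^4.78 = 27.474
gene A: ΔΔCt = (21.46−22.39) − (25.03−21.58) = -0.93 − 3.45 = -4.38; fold change = 2^4.38 = 20.821
gene C: ΔΔCt = (26.01−22.39) − (26.73−21.58) = 3.62 − 5.15 = -1.53; fold change = 2^1.53 = 2.888
gene D has the largest |ΔΔCt| = 4.78.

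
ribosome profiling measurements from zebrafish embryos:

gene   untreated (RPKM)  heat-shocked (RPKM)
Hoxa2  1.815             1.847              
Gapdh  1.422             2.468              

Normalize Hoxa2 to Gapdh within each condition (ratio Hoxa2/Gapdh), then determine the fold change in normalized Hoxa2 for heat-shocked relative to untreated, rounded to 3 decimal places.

0.586

Hoxa2/Gapdh (untreated) = 1.815 / 1.422 = 1.2764
Hoxa2/Gapdh (heat-shocked) = 1.847 / 2.468 = 0.74838
Fold change = 0.74838 / 1.2764 = 0.5863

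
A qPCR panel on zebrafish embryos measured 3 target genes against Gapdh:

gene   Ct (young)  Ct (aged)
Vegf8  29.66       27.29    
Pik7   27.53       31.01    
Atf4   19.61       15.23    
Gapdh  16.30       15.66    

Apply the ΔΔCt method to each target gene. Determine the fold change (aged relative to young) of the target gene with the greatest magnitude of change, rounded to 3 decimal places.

Vegf8: ΔΔCt = (27.29−15.66) − (29.66−16.30) = 11.63 − 13.36 = -1.73; fold change = 2^1.73 = 3.317
Pik7: ΔΔCt = (31.01−15.66) − (27.53−16.30) = 15.35 − 11.23 = 4.12; fold change = 2^-4.12 = 0.058
Atf4: ΔΔCt = (15.23−15.66) − (19.61−16.30) = -0.43 − 3.31 = -3.74; fold change = 2^3.74 = 13.361
Pik7 has the largest |ΔΔCt| = 4.12.

0.058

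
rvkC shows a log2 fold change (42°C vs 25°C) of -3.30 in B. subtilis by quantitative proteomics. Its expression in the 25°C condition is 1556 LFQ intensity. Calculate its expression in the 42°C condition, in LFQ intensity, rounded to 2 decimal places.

157.98

Fold change = 2^(-3.30) = 0.1015
42°C expression = 1556 × 0.1015 = 157.98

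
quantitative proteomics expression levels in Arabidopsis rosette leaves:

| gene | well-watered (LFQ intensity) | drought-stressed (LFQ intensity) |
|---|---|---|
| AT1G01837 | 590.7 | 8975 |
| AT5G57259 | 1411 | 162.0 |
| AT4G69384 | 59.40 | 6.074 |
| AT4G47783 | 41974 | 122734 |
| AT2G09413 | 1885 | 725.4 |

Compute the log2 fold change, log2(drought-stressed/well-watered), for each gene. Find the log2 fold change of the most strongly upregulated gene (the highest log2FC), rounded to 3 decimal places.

log2(8975/590.7) = 3.925  (AT1G01837)
log2(162.0/1411) = -3.123  (AT5G57259)
log2(6.074/59.40) = -3.290  (AT4G69384)
log2(122734/41974) = 1.548  (AT4G47783)
log2(725.4/1885) = -1.378  (AT2G09413)
AT1G01837 is most strongly upregulated.

3.925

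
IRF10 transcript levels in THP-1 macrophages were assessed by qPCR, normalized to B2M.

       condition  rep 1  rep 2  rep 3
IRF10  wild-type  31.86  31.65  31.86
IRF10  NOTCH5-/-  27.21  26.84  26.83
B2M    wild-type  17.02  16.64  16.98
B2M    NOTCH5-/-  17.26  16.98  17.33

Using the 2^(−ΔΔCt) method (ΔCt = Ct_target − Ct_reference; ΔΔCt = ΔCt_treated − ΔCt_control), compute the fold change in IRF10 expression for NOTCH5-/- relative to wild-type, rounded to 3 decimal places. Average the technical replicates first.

Mean Ct: IRF10 wild-type 31.790; IRF10 NOTCH5-/- 26.960; B2M wild-type 16.880; B2M NOTCH5-/- 17.190
ΔCt(wild-type) = 31.790 − 16.880 = 14.910
ΔCt(NOTCH5-/-) = 26.960 − 17.190 = 9.770
ΔΔCt = 9.770 − 14.910 = -5.140
Fold change = 2^(−(-5.140)) = 2^5.140 = 35.2610

35.261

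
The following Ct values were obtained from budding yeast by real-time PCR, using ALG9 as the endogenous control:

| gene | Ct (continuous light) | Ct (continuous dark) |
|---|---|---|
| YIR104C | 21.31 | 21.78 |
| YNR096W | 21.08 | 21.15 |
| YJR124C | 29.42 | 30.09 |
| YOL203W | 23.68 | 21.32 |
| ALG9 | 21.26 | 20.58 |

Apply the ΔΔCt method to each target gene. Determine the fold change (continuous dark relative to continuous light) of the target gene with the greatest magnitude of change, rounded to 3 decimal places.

YIR104C: ΔΔCt = (21.78−20.58) − (21.31−21.26) = 1.20 − 0.05 = 1.15; fold change = 2^-1.15 = 0.451
YNR096W: ΔΔCt = (21.15−20.58) − (21.08−21.26) = 0.57 − (-0.18) = 0.75; fold change = 2^-0.75 = 0.595
YJR124C: ΔΔCt = (30.09−20.58) − (29.42−21.26) = 9.51 − 8.16 = 1.35; fold change = 2^-1.35 = 0.392
YOL203W: ΔΔCt = (21.32−20.58) − (23.68−21.26) = 0.74 − 2.42 = -1.68; fold change = 2^1.68 = 3.204
YOL203W has the largest |ΔΔCt| = 1.68.

3.204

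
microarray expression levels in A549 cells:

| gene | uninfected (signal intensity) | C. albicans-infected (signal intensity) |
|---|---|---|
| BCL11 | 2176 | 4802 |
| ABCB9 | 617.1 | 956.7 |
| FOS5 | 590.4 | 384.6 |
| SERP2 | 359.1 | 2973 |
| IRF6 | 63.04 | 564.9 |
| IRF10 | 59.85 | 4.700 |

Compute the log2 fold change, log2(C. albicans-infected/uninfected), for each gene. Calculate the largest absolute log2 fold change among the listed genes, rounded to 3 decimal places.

3.671

log2(4802/2176) = 1.142  (BCL11)
log2(956.7/617.1) = 0.633  (ABCB9)
log2(384.6/590.4) = -0.618  (FOS5)
log2(2973/359.1) = 3.049  (SERP2)
log2(564.9/63.04) = 3.164  (IRF6)
log2(4.700/59.85) = -3.671  (IRF10)
The largest magnitude belongs to IRF10.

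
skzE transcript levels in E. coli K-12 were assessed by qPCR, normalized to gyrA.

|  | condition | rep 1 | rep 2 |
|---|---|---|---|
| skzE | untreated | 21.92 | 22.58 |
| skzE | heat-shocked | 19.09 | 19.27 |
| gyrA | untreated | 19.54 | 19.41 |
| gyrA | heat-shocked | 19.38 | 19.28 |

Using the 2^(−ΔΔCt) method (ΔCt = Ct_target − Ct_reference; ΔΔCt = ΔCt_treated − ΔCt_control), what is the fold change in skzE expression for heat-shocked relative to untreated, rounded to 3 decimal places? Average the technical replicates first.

Mean Ct: skzE untreated 22.250; skzE heat-shocked 19.180; gyrA untreated 19.475; gyrA heat-shocked 19.330
ΔCt(untreated) = 22.250 − 19.475 = 2.775
ΔCt(heat-shocked) = 19.180 − 19.330 = -0.150
ΔΔCt = -0.150 − 2.775 = -2.925
Fold change = 2^(−(-2.925)) = 2^2.925 = 7.5947

7.595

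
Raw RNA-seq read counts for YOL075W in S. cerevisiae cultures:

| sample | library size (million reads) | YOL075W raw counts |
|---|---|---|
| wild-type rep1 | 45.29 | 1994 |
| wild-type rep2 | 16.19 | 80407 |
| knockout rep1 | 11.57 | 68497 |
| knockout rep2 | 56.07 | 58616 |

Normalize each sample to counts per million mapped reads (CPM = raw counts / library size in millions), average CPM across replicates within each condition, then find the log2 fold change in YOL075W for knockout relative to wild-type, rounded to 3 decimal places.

CPM(wild-type rep1) = 1994 / 45.29 = 44.0274
CPM(wild-type rep2) = 80407 / 16.19 = 4966.4608
CPM(knockout rep1) = 68497 / 11.57 = 5920.2247
CPM(knockout rep2) = 58616 / 56.07 = 1045.4075
mean CPM(wild-type) = 2505.2441; mean CPM(knockout) = 3482.8161
Fold change = 3482.8161 / 2505.2441 = 1.39021
log2(1.39021) = 0.4753

0.475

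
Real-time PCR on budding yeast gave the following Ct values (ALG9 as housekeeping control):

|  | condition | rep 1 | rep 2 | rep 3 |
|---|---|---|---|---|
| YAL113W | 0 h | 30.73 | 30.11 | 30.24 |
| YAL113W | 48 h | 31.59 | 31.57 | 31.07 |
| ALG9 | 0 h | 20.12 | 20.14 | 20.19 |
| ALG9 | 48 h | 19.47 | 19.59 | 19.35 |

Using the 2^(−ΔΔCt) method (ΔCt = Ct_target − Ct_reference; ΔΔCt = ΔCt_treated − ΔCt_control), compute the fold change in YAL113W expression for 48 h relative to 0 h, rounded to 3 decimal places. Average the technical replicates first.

Mean Ct: YAL113W 0 h 30.360; YAL113W 48 h 31.410; ALG9 0 h 20.150; ALG9 48 h 19.470
ΔCt(0 h) = 30.360 − 20.150 = 10.210
ΔCt(48 h) = 31.410 − 19.470 = 11.940
ΔΔCt = 11.940 − 10.210 = 1.730
Fold change = 2^(−1.730) = 0.3015

0.301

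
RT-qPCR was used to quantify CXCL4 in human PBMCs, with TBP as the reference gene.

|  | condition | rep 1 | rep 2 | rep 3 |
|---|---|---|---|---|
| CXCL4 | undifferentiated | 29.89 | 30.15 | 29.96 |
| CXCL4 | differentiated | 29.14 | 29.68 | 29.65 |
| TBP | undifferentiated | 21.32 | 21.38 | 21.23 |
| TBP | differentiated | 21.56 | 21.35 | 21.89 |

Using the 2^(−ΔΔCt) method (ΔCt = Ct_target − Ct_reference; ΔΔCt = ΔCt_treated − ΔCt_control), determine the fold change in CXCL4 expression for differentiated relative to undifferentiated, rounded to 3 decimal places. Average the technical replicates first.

1.741

Mean Ct: CXCL4 undifferentiated 30.000; CXCL4 differentiated 29.490; TBP undifferentiated 21.310; TBP differentiated 21.600
ΔCt(undifferentiated) = 30.000 − 21.310 = 8.690
ΔCt(differentiated) = 29.490 − 21.600 = 7.890
ΔΔCt = 7.890 − 8.690 = -0.800
Fold change = 2^(−(-0.800)) = 2^0.800 = 1.7411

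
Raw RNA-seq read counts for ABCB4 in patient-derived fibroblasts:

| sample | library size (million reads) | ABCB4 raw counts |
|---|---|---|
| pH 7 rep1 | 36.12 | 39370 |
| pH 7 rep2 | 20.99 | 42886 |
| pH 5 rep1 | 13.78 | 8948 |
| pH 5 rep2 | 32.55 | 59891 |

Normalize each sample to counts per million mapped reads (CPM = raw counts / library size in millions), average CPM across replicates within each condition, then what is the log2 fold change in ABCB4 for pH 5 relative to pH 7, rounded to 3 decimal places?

CPM(pH 7 rep1) = 39370 / 36.12 = 1089.9779
CPM(pH 7 rep2) = 42886 / 20.99 = 2043.1634
CPM(pH 5 rep1) = 8948 / 13.78 = 649.3469
CPM(pH 5 rep2) = 59891 / 32.55 = 1839.9693
mean CPM(pH 7) = 1566.5706; mean CPM(pH 5) = 1244.6581
Fold change = 1244.6581 / 1566.5706 = 0.79451
log2(0.79451) = -0.3319

-0.332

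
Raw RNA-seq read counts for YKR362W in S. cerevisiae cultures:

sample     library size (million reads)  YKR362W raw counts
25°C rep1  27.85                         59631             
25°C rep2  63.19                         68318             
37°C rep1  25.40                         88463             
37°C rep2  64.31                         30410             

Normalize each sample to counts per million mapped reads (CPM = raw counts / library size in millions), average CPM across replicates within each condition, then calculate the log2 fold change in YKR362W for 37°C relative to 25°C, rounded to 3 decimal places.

0.296

CPM(25°C rep1) = 59631 / 27.85 = 2141.1490
CPM(25°C rep2) = 68318 / 63.19 = 1081.1521
CPM(37°C rep1) = 88463 / 25.40 = 3482.7953
CPM(37°C rep2) = 30410 / 64.31 = 472.8658
mean CPM(25°C) = 1611.1505; mean CPM(37°C) = 1977.8305
Fold change = 1977.8305 / 1611.1505 = 1.22759
log2(1.22759) = 0.2958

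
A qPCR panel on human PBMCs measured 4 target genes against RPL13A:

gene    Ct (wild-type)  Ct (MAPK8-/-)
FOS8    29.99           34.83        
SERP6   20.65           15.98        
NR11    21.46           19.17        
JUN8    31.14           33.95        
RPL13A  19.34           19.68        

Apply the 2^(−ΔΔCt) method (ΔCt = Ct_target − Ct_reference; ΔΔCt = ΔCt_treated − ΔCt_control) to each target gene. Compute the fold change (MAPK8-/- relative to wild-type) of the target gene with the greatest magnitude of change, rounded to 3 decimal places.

32.223

FOS8: ΔΔCt = (34.83−19.68) − (29.99−19.34) = 15.15 − 10.65 = 4.50; fold change = 2^-4.50 = 0.044
SERP6: ΔΔCt = (15.98−19.68) − (20.65−19.34) = -3.70 − 1.31 = -5.01; fold change = 2^5.01 = 32.223
NR11: ΔΔCt = (19.17−19.68) − (21.46−19.34) = -0.51 − 2.12 = -2.63; fold change = 2^2.63 = 6.190
JUN8: ΔΔCt = (33.95−19.68) − (31.14−19.34) = 14.27 − 11.80 = 2.47; fold change = 2^-2.47 = 0.180
SERP6 has the largest |ΔΔCt| = 5.01.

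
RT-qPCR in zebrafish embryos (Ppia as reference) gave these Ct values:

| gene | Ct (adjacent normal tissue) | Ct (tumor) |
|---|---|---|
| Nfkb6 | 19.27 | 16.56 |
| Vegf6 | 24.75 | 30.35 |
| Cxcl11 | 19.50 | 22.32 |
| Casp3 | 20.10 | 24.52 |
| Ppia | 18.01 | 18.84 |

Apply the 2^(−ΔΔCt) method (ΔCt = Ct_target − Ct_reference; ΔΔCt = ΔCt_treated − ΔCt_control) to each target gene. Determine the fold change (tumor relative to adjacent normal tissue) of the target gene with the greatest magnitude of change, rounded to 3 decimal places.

0.037

Nfkb6: ΔΔCt = (16.56−18.84) − (19.27−18.01) = -2.28 − 1.26 = -3.54; fold change = 2^3.54 = 11.632
Vegf6: ΔΔCt = (30.35−18.84) − (24.75−18.01) = 11.51 − 6.74 = 4.77; fold change = 2^-4.77 = 0.037
Cxcl11: ΔΔCt = (22.32−18.84) − (19.50−18.01) = 3.48 − 1.49 = 1.99; fold change = 2^-1.99 = 0.252
Casp3: ΔΔCt = (24.52−18.84) − (20.10−18.01) = 5.68 − 2.09 = 3.59; fold change = 2^-3.59 = 0.083
Vegf6 has the largest |ΔΔCt| = 4.77.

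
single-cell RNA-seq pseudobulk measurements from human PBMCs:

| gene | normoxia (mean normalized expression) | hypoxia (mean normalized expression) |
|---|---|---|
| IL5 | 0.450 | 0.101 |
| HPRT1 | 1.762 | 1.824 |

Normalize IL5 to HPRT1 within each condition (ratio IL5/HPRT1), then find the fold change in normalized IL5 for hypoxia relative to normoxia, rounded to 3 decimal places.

0.217

IL5/HPRT1 (normoxia) = 0.450 / 1.762 = 0.25539
IL5/HPRT1 (hypoxia) = 0.101 / 1.824 = 0.055373
Fold change = 0.055373 / 0.25539 = 0.2168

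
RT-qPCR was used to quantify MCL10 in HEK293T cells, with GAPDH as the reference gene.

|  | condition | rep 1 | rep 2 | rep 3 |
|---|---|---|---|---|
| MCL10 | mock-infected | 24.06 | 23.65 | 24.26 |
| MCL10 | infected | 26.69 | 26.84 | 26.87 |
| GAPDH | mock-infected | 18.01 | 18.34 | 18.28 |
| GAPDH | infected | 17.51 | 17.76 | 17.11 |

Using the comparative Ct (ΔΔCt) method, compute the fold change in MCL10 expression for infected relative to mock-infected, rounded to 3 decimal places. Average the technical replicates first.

Mean Ct: MCL10 mock-infected 23.990; MCL10 infected 26.800; GAPDH mock-infected 18.210; GAPDH infected 17.460
ΔCt(mock-infected) = 23.990 − 18.210 = 5.780
ΔCt(infected) = 26.800 − 17.460 = 9.340
ΔΔCt = 9.340 − 5.780 = 3.560
Fold change = 2^(−3.560) = 0.0848

0.085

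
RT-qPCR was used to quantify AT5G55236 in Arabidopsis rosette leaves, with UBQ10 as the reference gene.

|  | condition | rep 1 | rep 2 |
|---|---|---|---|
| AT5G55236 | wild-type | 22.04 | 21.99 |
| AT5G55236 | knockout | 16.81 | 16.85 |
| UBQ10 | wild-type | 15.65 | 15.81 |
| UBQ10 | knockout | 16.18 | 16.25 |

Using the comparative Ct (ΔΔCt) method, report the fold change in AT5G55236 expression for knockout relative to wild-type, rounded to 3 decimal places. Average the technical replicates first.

Mean Ct: AT5G55236 wild-type 22.015; AT5G55236 knockout 16.830; UBQ10 wild-type 15.730; UBQ10 knockout 16.215
ΔCt(wild-type) = 22.015 − 15.730 = 6.285
ΔCt(knockout) = 16.830 − 16.215 = 0.615
ΔΔCt = 0.615 − 6.285 = -5.670
Fold change = 2^(−(-5.670)) = 2^5.670 = 50.9143

50.914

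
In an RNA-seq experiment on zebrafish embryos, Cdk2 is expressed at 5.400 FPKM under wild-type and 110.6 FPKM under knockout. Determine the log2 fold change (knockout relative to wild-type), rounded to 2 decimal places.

4.36

Fold change = 110.6 / 5.400 = 20.4815
log2(20.4815) = 4.356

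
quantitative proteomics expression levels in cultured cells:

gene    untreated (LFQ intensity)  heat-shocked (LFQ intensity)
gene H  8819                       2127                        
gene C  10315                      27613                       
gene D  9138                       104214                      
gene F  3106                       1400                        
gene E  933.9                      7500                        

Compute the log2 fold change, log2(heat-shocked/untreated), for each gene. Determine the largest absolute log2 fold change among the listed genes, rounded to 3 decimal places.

log2(2127/8819) = -2.052  (gene H)
log2(27613/10315) = 1.421  (gene C)
log2(104214/9138) = 3.512  (gene D)
log2(1400/3106) = -1.150  (gene F)
log2(7500/933.9) = 3.006  (gene E)
The largest magnitude belongs to gene D.

3.512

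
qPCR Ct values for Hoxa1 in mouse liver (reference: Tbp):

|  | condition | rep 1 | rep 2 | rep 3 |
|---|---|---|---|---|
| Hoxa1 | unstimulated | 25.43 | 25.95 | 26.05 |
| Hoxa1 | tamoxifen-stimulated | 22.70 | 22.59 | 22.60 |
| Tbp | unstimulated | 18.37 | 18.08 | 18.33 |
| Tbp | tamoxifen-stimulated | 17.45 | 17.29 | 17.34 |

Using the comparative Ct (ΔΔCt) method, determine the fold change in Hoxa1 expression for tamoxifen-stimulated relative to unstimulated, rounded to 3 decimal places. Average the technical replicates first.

4.857

Mean Ct: Hoxa1 unstimulated 25.810; Hoxa1 tamoxifen-stimulated 22.630; Tbp unstimulated 18.260; Tbp tamoxifen-stimulated 17.360
ΔCt(unstimulated) = 25.810 − 18.260 = 7.550
ΔCt(tamoxifen-stimulated) = 22.630 − 17.360 = 5.270
ΔΔCt = 5.270 − 7.550 = -2.280
Fold change = 2^(−(-2.280)) = 2^2.280 = 4.8568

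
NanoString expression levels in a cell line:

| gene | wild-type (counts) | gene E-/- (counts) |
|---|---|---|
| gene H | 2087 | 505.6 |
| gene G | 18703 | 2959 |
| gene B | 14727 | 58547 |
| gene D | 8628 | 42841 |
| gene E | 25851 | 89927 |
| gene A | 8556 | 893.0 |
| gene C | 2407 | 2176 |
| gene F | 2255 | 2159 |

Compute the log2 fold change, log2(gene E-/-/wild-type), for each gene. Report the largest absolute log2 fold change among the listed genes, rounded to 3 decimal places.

3.260

log2(505.6/2087) = -2.045  (gene H)
log2(2959/18703) = -2.660  (gene G)
log2(58547/14727) = 1.991  (gene B)
log2(42841/8628) = 2.312  (gene D)
log2(89927/25851) = 1.799  (gene E)
log2(893.0/8556) = -3.260  (gene A)
log2(2176/2407) = -0.146  (gene C)
log2(2159/2255) = -0.063  (gene F)
The largest magnitude belongs to gene A.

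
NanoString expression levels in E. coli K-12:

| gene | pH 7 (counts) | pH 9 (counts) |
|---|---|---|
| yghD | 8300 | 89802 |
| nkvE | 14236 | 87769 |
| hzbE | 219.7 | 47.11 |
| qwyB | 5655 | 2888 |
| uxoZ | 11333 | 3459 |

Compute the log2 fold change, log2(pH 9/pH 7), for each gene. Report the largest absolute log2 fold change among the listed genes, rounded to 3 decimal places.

log2(89802/8300) = 3.436  (yghD)
log2(87769/14236) = 2.624  (nkvE)
log2(47.11/219.7) = -2.221  (hzbE)
log2(2888/5655) = -0.969  (qwyB)
log2(3459/11333) = -1.712  (uxoZ)
The largest magnitude belongs to yghD.

3.436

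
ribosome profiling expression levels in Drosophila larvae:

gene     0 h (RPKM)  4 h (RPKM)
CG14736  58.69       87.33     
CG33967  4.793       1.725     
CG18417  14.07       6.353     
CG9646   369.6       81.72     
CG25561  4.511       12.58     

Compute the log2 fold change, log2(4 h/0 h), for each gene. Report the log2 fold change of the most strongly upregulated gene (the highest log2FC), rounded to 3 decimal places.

log2(87.33/58.69) = 0.573  (CG14736)
log2(1.725/4.793) = -1.474  (CG33967)
log2(6.353/14.07) = -1.147  (CG18417)
log2(81.72/369.6) = -2.177  (CG9646)
log2(12.58/4.511) = 1.480  (CG25561)
CG25561 is most strongly upregulated.

1.480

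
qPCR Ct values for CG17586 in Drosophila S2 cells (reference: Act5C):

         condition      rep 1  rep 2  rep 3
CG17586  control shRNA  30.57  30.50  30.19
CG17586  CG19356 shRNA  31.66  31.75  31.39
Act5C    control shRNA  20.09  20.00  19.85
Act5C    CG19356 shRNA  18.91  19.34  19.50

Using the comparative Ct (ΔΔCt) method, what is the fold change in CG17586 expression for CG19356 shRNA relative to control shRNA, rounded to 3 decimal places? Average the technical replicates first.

0.266

Mean Ct: CG17586 control shRNA 30.420; CG17586 CG19356 shRNA 31.600; Act5C control shRNA 19.980; Act5C CG19356 shRNA 19.250
ΔCt(control shRNA) = 30.420 − 19.980 = 10.440
ΔCt(CG19356 shRNA) = 31.600 − 19.250 = 12.350
ΔΔCt = 12.350 − 10.440 = 1.910
Fold change = 2^(−1.910) = 0.2661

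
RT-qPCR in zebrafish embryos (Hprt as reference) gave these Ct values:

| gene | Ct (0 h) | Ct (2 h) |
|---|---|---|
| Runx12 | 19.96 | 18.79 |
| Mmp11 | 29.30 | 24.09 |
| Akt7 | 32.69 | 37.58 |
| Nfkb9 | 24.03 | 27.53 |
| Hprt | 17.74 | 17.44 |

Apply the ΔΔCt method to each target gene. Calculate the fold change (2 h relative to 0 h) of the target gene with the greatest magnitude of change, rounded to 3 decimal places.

0.027

Runx12: ΔΔCt = (18.79−17.44) − (19.96−17.74) = 1.35 − 2.22 = -0.87; fold change = 2^0.87 = 1.828
Mmp11: ΔΔCt = (24.09−17.44) − (29.30−17.74) = 6.65 − 11.56 = -4.91; fold change = 2^4.91 = 30.065
Akt7: ΔΔCt = (37.58−17.44) − (32.69−17.74) = 20.14 − 14.95 = 5.19; fold change = 2^-5.19 = 0.027
Nfkb9: ΔΔCt = (27.53−17.44) − (24.03−17.74) = 10.09 − 6.29 = 3.80; fold change = 2^-3.80 = 0.072
Akt7 has the largest |ΔΔCt| = 5.19.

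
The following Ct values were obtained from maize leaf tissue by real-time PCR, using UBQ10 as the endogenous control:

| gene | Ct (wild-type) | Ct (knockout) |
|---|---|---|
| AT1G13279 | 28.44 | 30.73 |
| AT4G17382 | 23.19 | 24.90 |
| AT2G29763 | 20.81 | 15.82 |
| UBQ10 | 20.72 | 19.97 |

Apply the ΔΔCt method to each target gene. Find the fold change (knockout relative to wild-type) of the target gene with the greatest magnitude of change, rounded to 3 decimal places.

18.896

AT1G13279: ΔΔCt = (30.73−19.97) − (28.44−20.72) = 10.76 − 7.72 = 3.04; fold change = 2^-3.04 = 0.122
AT4G17382: ΔΔCt = (24.90−19.97) − (23.19−20.72) = 4.93 − 2.47 = 2.46; fold change = 2^-2.46 = 0.182
AT2G29763: ΔΔCt = (15.82−19.97) − (20.81−20.72) = -4.15 − 0.09 = -4.24; fold change = 2^4.24 = 18.896
AT2G29763 has the largest |ΔΔCt| = 4.24.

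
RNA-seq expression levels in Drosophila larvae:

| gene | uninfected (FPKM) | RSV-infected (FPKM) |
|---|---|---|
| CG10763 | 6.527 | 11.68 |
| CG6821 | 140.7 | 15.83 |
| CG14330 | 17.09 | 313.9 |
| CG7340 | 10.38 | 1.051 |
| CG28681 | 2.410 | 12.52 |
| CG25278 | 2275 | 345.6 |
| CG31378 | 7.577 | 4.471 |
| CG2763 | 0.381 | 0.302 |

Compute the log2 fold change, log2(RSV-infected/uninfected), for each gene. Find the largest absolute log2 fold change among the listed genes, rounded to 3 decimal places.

log2(11.68/6.527) = 0.840  (CG10763)
log2(15.83/140.7) = -3.152  (CG6821)
log2(313.9/17.09) = 4.199  (CG14330)
log2(1.051/10.38) = -3.304  (CG7340)
log2(12.52/2.410) = 2.377  (CG28681)
log2(345.6/2275) = -2.719  (CG25278)
log2(4.471/7.577) = -0.761  (CG31378)
log2(0.302/0.381) = -0.335  (CG2763)
The largest magnitude belongs to CG14330.

4.199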